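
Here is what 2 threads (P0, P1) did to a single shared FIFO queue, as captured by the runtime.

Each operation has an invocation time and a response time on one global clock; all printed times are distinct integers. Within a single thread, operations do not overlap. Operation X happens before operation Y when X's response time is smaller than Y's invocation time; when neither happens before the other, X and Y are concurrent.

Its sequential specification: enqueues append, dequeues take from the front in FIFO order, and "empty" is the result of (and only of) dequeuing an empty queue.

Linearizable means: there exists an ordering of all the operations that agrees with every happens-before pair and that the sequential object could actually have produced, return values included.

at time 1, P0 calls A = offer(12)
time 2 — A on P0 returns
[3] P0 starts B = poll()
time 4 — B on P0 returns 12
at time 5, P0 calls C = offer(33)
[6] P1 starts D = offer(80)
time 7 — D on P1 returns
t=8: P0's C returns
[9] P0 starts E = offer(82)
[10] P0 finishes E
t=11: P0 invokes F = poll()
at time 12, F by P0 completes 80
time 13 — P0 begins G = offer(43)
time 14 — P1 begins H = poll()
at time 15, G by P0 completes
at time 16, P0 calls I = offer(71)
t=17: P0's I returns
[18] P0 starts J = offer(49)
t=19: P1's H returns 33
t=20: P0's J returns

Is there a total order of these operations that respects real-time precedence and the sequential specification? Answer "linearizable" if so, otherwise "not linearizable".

linearizable

one valid linearization: A, B, D, C, E, F, G, H, I, J
after step 1 (A offer(12)): queue <12>
after step 2 (B poll() → 12): queue <>
after step 3 (D offer(80)): queue <80>
after step 4 (C offer(33)): queue <80,33>
after step 5 (E offer(82)): queue <80,33,82>
after step 6 (F poll() → 80): queue <33,82>
after step 7 (G offer(43)): queue <33,82,43>
after step 8 (H poll() → 33): queue <82,43>
after step 9 (I offer(71)): queue <82,43,71>
after step 10 (J offer(49)): queue <82,43,71,49>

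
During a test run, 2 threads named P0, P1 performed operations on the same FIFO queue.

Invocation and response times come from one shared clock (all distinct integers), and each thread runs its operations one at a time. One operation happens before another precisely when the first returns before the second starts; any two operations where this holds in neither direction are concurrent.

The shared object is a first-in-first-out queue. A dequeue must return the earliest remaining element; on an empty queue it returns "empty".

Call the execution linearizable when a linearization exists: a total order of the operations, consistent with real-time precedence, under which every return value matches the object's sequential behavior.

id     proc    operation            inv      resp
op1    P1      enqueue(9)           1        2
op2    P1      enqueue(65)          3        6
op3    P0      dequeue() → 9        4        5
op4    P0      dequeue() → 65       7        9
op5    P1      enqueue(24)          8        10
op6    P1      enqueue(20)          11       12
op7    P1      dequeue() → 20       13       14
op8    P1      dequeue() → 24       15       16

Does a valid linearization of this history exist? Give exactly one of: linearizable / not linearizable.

already the first 14 events (up to op7's response at time 14) admit no linearization; the first 13 still do
checked exhaustively: 4 real-time-consistent orders of 7 completed operations, zero legal FIFO queue replays
one such order, op1, op2, op3, op4, op5, op6, op7, breaks at step 7 where op7 dequeue() → 20 is illegal
one such order, op1, op2, op3, op5, op4, op6, op7, breaks at step 7 where op7 dequeue() → 20 is illegal

not linearizable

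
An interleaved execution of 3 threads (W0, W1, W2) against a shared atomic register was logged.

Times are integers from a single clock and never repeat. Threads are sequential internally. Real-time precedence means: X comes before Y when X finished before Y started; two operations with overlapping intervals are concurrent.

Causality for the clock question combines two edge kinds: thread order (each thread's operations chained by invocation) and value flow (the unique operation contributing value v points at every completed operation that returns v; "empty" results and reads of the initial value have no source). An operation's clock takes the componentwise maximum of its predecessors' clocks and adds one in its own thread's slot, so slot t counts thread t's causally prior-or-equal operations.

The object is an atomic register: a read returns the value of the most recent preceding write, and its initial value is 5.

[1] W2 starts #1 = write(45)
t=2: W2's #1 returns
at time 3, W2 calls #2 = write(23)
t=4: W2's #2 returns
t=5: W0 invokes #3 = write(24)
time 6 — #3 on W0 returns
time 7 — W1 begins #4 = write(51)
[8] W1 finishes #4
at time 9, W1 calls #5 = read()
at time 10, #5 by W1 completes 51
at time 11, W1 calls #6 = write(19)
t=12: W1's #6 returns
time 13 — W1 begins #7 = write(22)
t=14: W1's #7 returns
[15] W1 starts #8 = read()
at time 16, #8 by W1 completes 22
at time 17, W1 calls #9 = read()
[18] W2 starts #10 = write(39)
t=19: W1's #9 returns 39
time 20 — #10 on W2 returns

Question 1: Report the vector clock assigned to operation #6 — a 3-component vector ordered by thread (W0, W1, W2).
(0, 3, 0)

#1, invoked 1, has no incoming edges; only W2's bump applies → (0, 0, 1)
#4, invoked 7, has no incoming edges; only W1's bump applies → (0, 1, 0)
#3, invoked 5, has no incoming edges; only W0's bump applies → (1, 0, 0)
invoked at 3, #2 merges VC(#1)=(0, 0, 1) and bumps W2's slot → (0, 0, 2)
invoked at 9, #5 merges VC(#4)=(0, 1, 0) and bumps W1's slot → (0, 2, 0)
invoked at 18, #10 merges VC(#2)=(0, 0, 2) and bumps W2's slot → (0, 0, 3)
invoked at 11, #6 merges VC(#5)=(0, 2, 0) and bumps W1's slot → (0, 3, 0)
invoked at 13, #7 merges VC(#6)=(0, 3, 0) and bumps W1's slot → (0, 4, 0)
invoked at 15, #8 merges VC(#7)=(0, 4, 0) and bumps W1's slot → (0, 5, 0)
invoked at 17, #9 merges VC(#8)=(0, 5, 0), VC(#10)=(0, 0, 3) and bumps W1's slot → (0, 6, 3)
target: VC(#6) = (0, 3, 0)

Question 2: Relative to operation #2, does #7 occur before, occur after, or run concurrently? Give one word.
after

#7 spans [13,14], #2 spans [3,4]
resp(#2)=4 < inv(#7)=13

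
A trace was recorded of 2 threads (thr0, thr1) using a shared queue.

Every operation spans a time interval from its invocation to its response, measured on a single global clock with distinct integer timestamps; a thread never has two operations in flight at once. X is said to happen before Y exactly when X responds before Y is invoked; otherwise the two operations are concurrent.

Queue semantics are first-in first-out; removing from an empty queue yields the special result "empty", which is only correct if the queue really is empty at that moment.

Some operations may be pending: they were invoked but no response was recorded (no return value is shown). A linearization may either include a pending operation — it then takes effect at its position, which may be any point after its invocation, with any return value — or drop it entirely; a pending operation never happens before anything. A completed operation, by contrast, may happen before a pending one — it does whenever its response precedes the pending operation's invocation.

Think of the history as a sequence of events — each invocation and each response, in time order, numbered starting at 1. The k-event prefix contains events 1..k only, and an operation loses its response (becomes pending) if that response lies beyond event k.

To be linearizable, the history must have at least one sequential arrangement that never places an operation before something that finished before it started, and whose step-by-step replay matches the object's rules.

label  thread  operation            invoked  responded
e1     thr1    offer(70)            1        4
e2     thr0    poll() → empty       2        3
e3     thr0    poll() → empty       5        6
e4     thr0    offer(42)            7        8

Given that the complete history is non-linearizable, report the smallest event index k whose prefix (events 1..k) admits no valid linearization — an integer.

6

events 1..5 are linearizable; a witness order is e2, e1:
1. e2 poll() → empty, leaving queue <>
2. e1 offer(70), leaving queue <70>
event 6 — e3's response, time 6 — after it, nothing linearizes
sample order e1, e2, e3 stalls at step 2 — e2 poll() → empty has no legal effect
sample order e2, e1, e3 stalls at step 3 — e3 poll() → empty has no legal effect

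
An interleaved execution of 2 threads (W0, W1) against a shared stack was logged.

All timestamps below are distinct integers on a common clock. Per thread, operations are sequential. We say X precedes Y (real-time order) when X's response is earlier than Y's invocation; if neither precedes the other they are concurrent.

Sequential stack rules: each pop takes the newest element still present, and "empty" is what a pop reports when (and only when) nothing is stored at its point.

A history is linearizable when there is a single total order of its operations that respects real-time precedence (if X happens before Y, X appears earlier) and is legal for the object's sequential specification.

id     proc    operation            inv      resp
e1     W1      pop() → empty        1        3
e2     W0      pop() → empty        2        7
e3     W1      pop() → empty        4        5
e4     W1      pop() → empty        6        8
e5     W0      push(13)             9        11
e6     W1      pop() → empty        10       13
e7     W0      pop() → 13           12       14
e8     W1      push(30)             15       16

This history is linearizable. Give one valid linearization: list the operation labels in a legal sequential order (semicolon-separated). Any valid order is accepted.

step 1: e1 pop() → empty — stack <>
step 2: e2 pop() → empty — stack <>
step 3: e3 pop() → empty — stack <>
step 4: e4 pop() → empty — stack <>
step 5: e5 push(13) — stack <13>
step 6: e7 pop() → 13 — stack <>
step 7: e6 pop() → empty — stack <>
step 8: e8 push(30) — stack <30>

e1; e2; e3; e4; e5; e7; e6; e8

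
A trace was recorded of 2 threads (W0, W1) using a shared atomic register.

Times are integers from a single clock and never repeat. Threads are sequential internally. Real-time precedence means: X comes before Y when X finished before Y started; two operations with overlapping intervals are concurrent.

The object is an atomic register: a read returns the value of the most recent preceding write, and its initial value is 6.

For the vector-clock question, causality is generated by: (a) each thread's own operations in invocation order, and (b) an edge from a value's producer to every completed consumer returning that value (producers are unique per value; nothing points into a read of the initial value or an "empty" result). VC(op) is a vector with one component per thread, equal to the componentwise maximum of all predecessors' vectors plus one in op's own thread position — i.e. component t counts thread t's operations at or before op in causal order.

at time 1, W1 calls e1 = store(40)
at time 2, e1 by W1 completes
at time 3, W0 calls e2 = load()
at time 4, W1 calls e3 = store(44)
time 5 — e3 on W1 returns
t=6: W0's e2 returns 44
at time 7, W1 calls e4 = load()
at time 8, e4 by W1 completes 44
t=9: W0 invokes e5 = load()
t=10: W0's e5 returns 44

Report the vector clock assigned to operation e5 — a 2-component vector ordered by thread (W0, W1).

root op e1, invoked 1: fresh clock plus W1's own tick → (0, 1)
invoked at 4, e3 merges VC(e1)=(0, 1) and bumps W1's slot → (0, 2)
invoked at 7, e4 merges VC(e3)=(0, 2) and bumps W1's slot → (0, 3)
invoked at 3, e2 merges VC(e3)=(0, 2) and bumps W0's slot → (1, 2)
invoked at 9, e5 merges VC(e2)=(1, 2), VC(e3)=(0, 2) and bumps W0's slot → (2, 2)
target: VC(e5) = (2, 2)

(2, 2)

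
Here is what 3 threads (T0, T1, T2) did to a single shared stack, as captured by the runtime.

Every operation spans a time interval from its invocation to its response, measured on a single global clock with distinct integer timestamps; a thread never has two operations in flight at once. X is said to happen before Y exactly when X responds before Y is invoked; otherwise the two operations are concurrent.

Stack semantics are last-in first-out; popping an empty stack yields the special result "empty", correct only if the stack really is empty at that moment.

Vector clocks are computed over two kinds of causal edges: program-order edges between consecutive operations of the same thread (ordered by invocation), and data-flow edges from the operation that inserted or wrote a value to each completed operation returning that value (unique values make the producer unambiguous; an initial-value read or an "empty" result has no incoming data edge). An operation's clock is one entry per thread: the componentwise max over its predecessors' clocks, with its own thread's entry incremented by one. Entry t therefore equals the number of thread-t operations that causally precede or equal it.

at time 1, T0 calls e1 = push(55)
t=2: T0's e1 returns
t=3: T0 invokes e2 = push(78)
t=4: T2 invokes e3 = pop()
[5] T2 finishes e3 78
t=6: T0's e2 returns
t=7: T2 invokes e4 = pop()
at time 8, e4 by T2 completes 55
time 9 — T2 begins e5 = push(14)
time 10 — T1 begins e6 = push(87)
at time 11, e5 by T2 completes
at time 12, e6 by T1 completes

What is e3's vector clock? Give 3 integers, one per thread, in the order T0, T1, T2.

(2, 0, 1)

e6, invoked 10, has no incoming edges; only T1's bump applies → (0, 1, 0)
e1, invoked 1, has no incoming edges; only T0's bump applies → (1, 0, 0)
invoked at 3, e2 merges VC(e1)=(1, 0, 0) and bumps T0's slot → (2, 0, 0)
invoked at 4, e3 merges VC(e2)=(2, 0, 0) and bumps T2's slot → (2, 0, 1)
invoked at 7, e4 merges VC(e1)=(1, 0, 0), VC(e3)=(2, 0, 1) and bumps T2's slot → (2, 0, 2)
invoked at 9, e5 merges VC(e4)=(2, 0, 2) and bumps T2's slot → (2, 0, 3)
target: VC(e3) = (2, 0, 1)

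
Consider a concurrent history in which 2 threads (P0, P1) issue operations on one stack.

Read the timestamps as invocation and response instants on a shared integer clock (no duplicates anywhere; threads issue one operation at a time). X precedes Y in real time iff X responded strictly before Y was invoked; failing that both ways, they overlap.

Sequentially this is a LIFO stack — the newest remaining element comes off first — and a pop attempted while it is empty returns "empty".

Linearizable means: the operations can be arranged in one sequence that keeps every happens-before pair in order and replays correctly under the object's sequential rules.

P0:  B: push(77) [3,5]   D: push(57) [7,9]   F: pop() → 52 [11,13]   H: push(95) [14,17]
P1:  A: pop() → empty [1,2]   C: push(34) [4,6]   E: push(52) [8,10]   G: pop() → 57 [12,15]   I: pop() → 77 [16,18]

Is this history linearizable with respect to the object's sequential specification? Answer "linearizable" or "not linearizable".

linearizable

one valid linearization: A, C, B, D, E, F, G, I, H
1. A pop() → empty, leaving stack <>
2. C push(34), leaving stack <34>
3. B push(77), leaving stack <34,77>
4. D push(57), leaving stack <34,77,57>
5. E push(52), leaving stack <34,77,57,52>
6. F pop() → 52, leaving stack <34,77,57>
7. G pop() → 57, leaving stack <34,77>
8. I pop() → 77, leaving stack <34>
9. H push(95), leaving stack <34,95>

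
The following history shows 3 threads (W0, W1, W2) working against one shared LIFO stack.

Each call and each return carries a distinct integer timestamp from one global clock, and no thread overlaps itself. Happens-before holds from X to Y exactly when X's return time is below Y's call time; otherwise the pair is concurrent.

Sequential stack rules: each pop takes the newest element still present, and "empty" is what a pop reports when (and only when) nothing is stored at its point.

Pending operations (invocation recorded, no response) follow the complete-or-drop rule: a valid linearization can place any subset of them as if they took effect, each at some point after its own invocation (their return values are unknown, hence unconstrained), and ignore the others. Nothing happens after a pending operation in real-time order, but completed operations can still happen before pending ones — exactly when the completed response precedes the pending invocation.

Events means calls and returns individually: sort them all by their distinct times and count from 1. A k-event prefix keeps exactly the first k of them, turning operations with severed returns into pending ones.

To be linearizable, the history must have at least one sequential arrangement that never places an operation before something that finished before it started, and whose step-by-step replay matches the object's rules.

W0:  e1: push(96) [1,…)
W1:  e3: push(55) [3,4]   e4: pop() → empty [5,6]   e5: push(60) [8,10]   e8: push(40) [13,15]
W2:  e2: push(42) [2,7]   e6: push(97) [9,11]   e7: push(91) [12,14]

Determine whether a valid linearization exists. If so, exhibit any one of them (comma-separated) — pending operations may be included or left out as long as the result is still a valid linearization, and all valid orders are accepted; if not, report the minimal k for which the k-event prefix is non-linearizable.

cut after 5 events: linearizable; cut after 6 events (e4 responds, time 6): not linearizable
a single order respects real time; the 2 completed LIFO stack operations fail replay along it
no completion choice of the 2 pending operations (e1, e2) rescues it — every subset was tried
sample order e3, e4 (pending dropped) stalls at step 2 — e4 pop() → empty has no legal effect

not linearizable — minimal violating prefix: 6 events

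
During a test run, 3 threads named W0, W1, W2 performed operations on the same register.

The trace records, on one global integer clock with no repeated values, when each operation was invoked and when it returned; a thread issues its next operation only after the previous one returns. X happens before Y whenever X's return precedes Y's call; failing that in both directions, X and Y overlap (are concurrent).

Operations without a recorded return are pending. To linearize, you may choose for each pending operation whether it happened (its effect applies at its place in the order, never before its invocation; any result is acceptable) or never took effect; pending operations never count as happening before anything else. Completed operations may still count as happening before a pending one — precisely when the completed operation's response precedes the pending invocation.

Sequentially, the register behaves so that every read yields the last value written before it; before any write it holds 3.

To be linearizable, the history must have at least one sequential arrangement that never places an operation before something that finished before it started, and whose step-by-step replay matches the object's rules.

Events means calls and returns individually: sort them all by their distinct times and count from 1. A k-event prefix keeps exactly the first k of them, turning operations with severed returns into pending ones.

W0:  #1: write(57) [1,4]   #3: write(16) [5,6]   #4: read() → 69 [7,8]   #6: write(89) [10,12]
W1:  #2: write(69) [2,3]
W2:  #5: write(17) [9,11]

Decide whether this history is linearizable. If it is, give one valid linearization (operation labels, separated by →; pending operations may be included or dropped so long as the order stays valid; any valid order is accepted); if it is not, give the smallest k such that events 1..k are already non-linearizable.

through event 7 a valid linearization exists; event 8 (#4 responding at time 8) ends that
every one of the 2 real-time-consistent orders over 4 completed register ops fails the sequential spec
e.g. #1, #2, #3, #4: illegal at step 4, since #4 read() → 69 cannot apply there
e.g. #2, #1, #3, #4: illegal at step 4, since #4 read() → 69 cannot apply there

not linearizable — minimal violating prefix: 8 events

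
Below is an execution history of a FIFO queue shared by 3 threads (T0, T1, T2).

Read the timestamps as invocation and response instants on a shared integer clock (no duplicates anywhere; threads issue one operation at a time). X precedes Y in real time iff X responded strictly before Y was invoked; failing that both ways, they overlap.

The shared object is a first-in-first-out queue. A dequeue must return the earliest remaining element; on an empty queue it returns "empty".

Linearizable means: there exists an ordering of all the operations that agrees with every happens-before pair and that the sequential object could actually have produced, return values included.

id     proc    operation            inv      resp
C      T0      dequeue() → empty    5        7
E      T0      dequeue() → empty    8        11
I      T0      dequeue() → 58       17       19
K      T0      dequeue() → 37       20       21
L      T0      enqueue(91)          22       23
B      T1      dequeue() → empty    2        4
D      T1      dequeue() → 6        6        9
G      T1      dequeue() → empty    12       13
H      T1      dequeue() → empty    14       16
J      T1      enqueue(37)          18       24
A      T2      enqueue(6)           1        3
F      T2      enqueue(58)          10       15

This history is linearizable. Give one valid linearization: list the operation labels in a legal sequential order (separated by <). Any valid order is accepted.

B < A < D < C < E < G < H < F < I < J < K < L

after step 1 (B dequeue() → empty): queue <>
after step 2 (A enqueue(6)): queue <6>
after step 3 (D dequeue() → 6): queue <>
after step 4 (C dequeue() → empty): queue <>
after step 5 (E dequeue() → empty): queue <>
after step 6 (G dequeue() → empty): queue <>
after step 7 (H dequeue() → empty): queue <>
after step 8 (F enqueue(58)): queue <58>
after step 9 (I dequeue() → 58): queue <>
after step 10 (J enqueue(37)): queue <37>
after step 11 (K dequeue() → 37): queue <>
after step 12 (L enqueue(91)): queue <91>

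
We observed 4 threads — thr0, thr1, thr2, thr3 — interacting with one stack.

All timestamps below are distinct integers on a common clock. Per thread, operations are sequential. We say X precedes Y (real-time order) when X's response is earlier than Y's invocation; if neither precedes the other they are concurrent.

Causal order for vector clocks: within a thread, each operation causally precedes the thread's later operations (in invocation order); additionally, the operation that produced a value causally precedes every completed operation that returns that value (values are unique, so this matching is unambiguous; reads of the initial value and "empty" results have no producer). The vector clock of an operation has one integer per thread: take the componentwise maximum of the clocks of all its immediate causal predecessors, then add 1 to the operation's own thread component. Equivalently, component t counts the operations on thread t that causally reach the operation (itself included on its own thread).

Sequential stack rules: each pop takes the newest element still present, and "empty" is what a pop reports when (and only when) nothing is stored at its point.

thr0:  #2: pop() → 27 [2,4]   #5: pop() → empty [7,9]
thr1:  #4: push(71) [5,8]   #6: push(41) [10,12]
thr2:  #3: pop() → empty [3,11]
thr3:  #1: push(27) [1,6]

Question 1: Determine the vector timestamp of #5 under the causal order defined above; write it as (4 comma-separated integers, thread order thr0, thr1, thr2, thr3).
(2, 0, 0, 1)

#1, invoked 1, has no incoming edges; only thr3's bump applies → (0, 0, 0, 1)
#3, invoked 3, has no incoming edges; only thr2's bump applies → (0, 0, 1, 0)
#4, invoked 5, has no incoming edges; only thr1's bump applies → (0, 1, 0, 0)
#6 (invocation 10): componentwise max over VC(#4)=(0, 1, 0, 0), +1 at thr1, giving (0, 2, 0, 0)
#2 (invocation 2): componentwise max over VC(#1)=(0, 0, 0, 1), +1 at thr0, giving (1, 0, 0, 1)
#5 (invocation 7): componentwise max over VC(#2)=(1, 0, 0, 1), +1 at thr0, giving (2, 0, 0, 1)
target: VC(#5) = (2, 0, 0, 1)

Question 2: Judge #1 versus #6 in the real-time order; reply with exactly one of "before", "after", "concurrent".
before

#1 spans [1,6], #6 spans [10,12]
resp(#1)=6 < inv(#6)=10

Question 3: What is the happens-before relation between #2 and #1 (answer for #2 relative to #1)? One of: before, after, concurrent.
concurrent

#2 spans [2,4], #1 spans [1,6]
the intervals overlap in both directions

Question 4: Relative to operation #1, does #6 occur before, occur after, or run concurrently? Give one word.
after

#6 spans [10,12], #1 spans [1,6]
resp(#1)=6 < inv(#6)=10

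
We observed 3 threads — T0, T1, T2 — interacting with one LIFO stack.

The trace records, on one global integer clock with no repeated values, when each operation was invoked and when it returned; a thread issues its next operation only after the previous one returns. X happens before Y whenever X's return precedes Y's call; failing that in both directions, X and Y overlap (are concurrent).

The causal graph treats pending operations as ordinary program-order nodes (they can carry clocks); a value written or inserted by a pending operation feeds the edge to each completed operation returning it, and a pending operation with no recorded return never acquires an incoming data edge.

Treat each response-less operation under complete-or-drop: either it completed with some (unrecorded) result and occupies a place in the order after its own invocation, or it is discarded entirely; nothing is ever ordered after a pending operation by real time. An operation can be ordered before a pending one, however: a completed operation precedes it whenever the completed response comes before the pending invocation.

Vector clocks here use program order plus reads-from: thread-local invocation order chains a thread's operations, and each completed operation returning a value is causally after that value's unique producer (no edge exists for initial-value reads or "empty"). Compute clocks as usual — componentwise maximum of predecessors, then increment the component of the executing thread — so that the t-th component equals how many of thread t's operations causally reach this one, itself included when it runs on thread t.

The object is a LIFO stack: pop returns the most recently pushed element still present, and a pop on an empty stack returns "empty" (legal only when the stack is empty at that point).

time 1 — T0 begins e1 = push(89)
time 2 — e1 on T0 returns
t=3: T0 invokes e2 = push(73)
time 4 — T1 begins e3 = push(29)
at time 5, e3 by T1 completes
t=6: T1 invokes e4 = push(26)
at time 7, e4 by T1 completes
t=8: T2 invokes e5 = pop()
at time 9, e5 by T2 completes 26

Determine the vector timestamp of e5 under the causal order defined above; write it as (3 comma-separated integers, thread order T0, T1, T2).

(0, 2, 1)

invoked at 4, e3 has no predecessors; its own T1 bump gives (0, 1, 0)
invoked at 1, e1 has no predecessors; its own T0 bump gives (1, 0, 0)
merge at e4 (invoked 6): VC(e3)=(0, 1, 0), own-thread bump on T1 → (0, 2, 0)
merge at e2 (invoked 3): VC(e1)=(1, 0, 0), own-thread bump on T0 → (2, 0, 0)
merge at e5 (invoked 8): VC(e4)=(0, 2, 0), own-thread bump on T2 → (0, 2, 1)
target: VC(e5) = (0, 2, 1)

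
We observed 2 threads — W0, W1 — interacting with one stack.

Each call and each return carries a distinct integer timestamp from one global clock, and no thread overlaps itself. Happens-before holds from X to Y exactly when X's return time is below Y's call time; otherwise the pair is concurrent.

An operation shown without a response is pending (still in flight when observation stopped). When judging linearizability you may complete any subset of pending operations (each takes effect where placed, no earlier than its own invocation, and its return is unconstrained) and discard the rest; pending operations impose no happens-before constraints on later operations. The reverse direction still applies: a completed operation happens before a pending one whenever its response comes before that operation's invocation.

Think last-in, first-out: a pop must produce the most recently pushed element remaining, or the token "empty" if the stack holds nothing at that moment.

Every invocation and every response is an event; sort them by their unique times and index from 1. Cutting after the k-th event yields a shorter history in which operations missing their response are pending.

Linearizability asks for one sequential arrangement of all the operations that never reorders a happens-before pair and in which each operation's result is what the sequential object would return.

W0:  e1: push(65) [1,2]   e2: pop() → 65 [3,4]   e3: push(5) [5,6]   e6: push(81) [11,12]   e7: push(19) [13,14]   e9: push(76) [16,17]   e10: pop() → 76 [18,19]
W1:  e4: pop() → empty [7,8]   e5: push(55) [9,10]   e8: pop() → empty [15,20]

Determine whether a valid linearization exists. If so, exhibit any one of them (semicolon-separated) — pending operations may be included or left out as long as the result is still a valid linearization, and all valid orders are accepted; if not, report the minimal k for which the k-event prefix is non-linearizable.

already the first 8 events (up to e4's response at time 8) admit no linearization; the first 7 still do
the completed operations (4 total) allow one real-time order; the stack replay rejects it
sample order e1, e2, e3, e4 stalls at step 4 — e4 pop() → empty has no legal effect

not linearizable — minimal violating prefix: 8 events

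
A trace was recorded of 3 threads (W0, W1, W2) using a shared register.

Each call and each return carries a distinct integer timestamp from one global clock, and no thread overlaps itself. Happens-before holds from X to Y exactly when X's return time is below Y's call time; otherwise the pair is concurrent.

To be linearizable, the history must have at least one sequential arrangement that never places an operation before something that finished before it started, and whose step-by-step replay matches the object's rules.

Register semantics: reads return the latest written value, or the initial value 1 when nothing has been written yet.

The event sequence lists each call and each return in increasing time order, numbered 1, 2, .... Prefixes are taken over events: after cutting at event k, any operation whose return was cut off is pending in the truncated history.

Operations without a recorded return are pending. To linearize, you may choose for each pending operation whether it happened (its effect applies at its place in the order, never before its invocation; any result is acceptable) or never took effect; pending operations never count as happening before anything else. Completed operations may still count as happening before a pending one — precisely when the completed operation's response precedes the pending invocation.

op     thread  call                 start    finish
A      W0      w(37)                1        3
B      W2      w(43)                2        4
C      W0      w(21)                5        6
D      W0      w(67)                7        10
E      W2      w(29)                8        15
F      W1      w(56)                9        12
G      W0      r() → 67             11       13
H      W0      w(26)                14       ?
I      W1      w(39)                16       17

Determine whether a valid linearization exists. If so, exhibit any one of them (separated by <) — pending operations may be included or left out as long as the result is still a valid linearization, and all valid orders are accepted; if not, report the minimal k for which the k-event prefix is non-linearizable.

1. A w(37), leaving value 37
2. B w(43), leaving value 43
3. C w(21), leaving value 21
4. D w(67), leaving value 67
5. G r() → 67, leaving value 67
6. E w(29), leaving value 29
7. F w(56), leaving value 56
8. H w(26) (pending, included), leaving value 26
9. I w(39), leaving value 39

linearizable — witness: A < B < C < D < G < E < F < H < I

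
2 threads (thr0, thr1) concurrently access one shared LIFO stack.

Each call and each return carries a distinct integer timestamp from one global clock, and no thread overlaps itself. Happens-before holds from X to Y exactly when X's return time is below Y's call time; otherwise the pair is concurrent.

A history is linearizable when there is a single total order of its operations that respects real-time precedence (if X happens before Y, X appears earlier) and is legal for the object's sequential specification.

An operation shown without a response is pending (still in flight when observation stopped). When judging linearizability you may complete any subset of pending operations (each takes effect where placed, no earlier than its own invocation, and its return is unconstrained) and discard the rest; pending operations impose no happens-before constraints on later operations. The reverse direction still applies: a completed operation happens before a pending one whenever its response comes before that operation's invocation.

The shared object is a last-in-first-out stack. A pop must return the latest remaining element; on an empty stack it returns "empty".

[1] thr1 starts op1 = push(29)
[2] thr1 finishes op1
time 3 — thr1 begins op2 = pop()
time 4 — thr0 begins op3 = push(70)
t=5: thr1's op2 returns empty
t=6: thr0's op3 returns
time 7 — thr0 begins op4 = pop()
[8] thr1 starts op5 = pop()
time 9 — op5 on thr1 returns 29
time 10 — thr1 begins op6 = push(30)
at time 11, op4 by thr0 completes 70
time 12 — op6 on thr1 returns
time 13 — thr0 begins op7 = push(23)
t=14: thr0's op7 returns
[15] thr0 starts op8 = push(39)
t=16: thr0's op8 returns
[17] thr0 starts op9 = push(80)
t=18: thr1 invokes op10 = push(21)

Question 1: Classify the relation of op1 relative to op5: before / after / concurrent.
before

op1 spans [1,2], op5 spans [8,9]
resp(op1)=2 < inv(op5)=8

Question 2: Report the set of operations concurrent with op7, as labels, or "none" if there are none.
none

overlap test against op7 [13,14]: concurrent iff the interval meets 13..14
op1 [1,2]: before
op2 [3,5]: before
op3 [4,6]: before
op4 [7,11]: before
op5 [8,9]: before
op6 [10,12]: before
op8 [15,16]: after
op9 [17,…): after
op10 [18,…): after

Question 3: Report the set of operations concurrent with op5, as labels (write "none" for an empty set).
op4

op5 runs from 8 to 9; window-overlapping ops are concurrent
op1 [1,2]: before
op2 [3,5]: before
op3 [4,6]: before
op4 [7,11]: concurrent
op6 [10,12]: after
op7 [13,14]: after
op8 [15,16]: after
op9 [17,…): after
op10 [18,…): after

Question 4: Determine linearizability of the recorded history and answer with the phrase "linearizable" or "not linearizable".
not linearizable

the violation lands at event 5, op2's response at time 5: events 1..4 linearize, events 1..5 do not
one real-time candidate order over the 2 completed operations — the LIFO stack replay rejects it
including or dropping the 1 pending operation (op3) in any combination fails
sample order op1, op2 (pending dropped) stalls at step 2 — op2 pop() → empty has no legal effect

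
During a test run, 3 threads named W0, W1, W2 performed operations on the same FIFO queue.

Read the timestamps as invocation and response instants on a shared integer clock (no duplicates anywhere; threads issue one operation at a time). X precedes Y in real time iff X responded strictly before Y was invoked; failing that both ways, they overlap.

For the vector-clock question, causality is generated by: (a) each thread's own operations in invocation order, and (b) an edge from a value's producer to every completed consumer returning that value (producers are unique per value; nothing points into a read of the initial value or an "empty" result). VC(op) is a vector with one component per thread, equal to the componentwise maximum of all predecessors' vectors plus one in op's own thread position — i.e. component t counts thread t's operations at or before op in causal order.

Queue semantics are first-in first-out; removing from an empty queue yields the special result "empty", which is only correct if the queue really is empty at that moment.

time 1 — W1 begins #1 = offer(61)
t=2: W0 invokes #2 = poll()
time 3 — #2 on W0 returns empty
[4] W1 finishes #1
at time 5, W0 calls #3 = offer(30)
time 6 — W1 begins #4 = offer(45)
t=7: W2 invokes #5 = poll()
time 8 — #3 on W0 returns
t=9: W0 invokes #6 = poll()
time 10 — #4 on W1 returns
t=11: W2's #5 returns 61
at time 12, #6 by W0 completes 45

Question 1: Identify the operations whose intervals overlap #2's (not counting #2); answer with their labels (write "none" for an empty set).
Answer: #1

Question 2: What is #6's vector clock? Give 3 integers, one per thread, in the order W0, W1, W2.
Answer: (3, 2, 0)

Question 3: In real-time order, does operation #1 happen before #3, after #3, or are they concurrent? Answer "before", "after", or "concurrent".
Answer: before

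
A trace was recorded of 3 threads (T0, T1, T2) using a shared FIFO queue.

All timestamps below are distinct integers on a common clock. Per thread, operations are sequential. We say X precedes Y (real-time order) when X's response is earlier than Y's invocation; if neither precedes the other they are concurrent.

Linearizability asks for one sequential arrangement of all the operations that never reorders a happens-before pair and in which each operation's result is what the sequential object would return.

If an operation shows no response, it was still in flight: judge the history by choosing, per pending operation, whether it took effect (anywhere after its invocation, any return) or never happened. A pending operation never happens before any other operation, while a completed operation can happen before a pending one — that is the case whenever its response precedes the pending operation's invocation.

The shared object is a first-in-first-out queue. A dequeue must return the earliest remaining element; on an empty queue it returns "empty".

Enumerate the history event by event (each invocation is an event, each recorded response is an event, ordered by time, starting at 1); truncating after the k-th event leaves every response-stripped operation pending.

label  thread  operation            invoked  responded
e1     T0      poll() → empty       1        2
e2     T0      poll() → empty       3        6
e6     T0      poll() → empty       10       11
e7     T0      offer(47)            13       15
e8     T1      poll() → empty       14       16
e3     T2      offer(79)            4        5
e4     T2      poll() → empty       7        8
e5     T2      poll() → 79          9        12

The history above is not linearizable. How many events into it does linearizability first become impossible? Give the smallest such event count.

8

events 1..7 are linearizable; a witness order is e1, e2, e3:
after step 1 (e1 poll() → empty): queue <>
after step 2 (e2 poll() → empty): queue <>
after step 3 (e3 offer(79)): queue <79>
event 8 — e4's response, time 8 — after it, nothing linearizes
sample order e1, e2, e3, e4 stalls at step 4 — e4 poll() → empty has no legal effect
sample order e1, e3, e2, e4 stalls at step 3 — e2 poll() → empty has no legal effect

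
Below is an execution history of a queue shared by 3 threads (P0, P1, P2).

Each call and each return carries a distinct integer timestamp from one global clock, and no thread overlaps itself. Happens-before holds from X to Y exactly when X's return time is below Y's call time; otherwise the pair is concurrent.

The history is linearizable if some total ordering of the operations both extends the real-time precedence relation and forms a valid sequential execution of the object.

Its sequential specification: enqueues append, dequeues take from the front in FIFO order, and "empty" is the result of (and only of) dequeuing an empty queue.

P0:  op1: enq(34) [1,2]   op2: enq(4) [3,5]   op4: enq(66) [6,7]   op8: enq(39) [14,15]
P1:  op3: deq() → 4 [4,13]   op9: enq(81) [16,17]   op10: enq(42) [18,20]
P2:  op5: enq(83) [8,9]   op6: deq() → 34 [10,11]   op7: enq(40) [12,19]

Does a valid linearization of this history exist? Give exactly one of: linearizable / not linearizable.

a witness: op1, op2, op4, op5, op6, op3, op7, op8, op9, op10
1. op1 enq(34), leaving queue <34>
2. op2 enq(4), leaving queue <34,4>
3. op4 enq(66), leaving queue <34,4,66>
4. op5 enq(83), leaving queue <34,4,66,83>
5. op6 deq() → 34, leaving queue <4,66,83>
6. op3 deq() → 4, leaving queue <66,83>
7. op7 enq(40), leaving queue <66,83,40>
8. op8 enq(39), leaving queue <66,83,40,39>
9. op9 enq(81), leaving queue <66,83,40,39,81>
10. op10 enq(42), leaving queue <66,83,40,39,81,42>

linearizable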